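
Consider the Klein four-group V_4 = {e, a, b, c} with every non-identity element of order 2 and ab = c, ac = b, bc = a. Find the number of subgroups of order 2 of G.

3

|G| = 4 and 2 | 4, so subgroups of order 2 are possible by Lagrange.
The subgroups of order 2 are: {e, a}; {e, b}; {e, c}.
So G has 3 subgroups of order 2.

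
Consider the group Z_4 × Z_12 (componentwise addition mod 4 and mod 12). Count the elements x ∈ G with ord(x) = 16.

An element (a,b) has order lcm(ord(a), ord(b)); count pairs with lcm equal to 16.
Enumerating gives 0 such elements.

0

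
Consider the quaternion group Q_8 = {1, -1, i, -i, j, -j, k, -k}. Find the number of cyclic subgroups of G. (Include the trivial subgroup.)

A cyclic subgroup of order d is generated by each of its φ(d) elements of order d, so the cyclic subgroups of order d number (#elements of order d)/φ(d).
Cyclic subgroups by order — order 1: 1; order 2: 1; order 4: 3.
Total: 5.

5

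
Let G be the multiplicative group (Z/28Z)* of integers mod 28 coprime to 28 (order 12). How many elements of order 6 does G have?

6

The elements of order 6 are: 3, 5, 11, 17, 19, 23.
That's 6.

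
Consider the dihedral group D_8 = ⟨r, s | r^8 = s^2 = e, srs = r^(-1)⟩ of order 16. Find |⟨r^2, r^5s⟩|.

8

|⟨r^2⟩| = 4 and |⟨r^5s⟩| = 2, so |H| is a multiple of lcm(4, 2) = 4 and divides |G| = 16.
Closing under the operation: H = {e, r^2, r^4, r^6, rs, r^3s, r^5s, r^7s}, so |H| = 8.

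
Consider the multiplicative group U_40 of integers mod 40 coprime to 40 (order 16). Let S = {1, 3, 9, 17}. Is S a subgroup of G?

No

3 ∈ S but its inverse 27 ∉ S, so S is not a subgroup.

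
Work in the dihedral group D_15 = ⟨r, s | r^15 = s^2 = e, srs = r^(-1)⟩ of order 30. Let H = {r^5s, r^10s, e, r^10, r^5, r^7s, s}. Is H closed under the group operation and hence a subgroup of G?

No

|H| = 7 does not divide |G| = 30, so by Lagrange H is not a subgroup.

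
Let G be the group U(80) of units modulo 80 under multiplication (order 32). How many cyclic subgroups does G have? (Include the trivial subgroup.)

A cyclic subgroup of order d is generated by each of its φ(d) elements of order d, so the cyclic subgroups of order d number (#elements of order d)/φ(d).
Cyclic subgroups by order — order 1: 1; order 2: 7; order 4: 12.
Total: 20.

20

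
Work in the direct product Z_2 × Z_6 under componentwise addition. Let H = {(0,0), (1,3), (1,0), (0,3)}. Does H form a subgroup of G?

|H| = 4 divides |G| = 12, consistent with Lagrange.
H contains the identity, every element's inverse is in H, and H is closed under +: it is a subgroup.

Yes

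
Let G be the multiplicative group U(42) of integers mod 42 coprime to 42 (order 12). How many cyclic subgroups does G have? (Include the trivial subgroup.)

Group the elements of G by the cyclic subgroup they generate; each cyclic subgroup of order d accounts for φ(d) elements.
Cyclic subgroups by order — order 1: 1; order 2: 3; order 3: 1; order 6: 3.
Total: 8.

8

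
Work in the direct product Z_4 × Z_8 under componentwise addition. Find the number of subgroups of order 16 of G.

|G| = 32 and 16 | 32, so subgroups of order 16 are possible by Lagrange.
The subgroups of order 16 are: {(0,0), (0,1), (0,2), (0,3), (0,4), (0,5), (0,6), (0,7), (2,0), (2,1), (2,2), (2,3), (2,4), (2,5), (2,6), (2,7)}; {(0,0), (0,2), (0,4), (0,6), (1,0), (1,2), (1,4), (1,6), (2,0), (2,2), (2,4), (2,6), (3,0), (3,2), (3,4), (3,6)}; {(0,0), (0,2), (0,4), (0,6), (1,1), (1,3), (1,5), (1,7), (2,0), (2,2), (2,4), (2,6), (3,1), (3,3), (3,5), (3,7)}.
So G has 3 subgroups of order 16.

3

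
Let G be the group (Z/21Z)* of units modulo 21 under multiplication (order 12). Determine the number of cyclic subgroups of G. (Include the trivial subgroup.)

8

A cyclic subgroup of order d is generated by each of its φ(d) elements of order d, so the cyclic subgroups of order d number (#elements of order d)/φ(d).
Cyclic subgroups by order — order 1: 1; order 2: 3; order 3: 1; order 6: 3.
Total: 8.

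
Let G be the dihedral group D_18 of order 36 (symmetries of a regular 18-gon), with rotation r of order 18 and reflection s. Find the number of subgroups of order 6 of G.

7

|G| = 36 and 6 | 36, so subgroups of order 6 are possible by Lagrange.
The subgroups of order 6 are: {e, r^6, r^12, r^4s, r^10s, r^16s}; {e, r^6, r^12, r^5s, r^11s, r^17s}; {e, r^6, r^12, s, r^6s, r^12s}; {e, r^6, r^12, rs, r^7s, r^13s}; … (7 in all).
So G has 7 subgroups of order 6.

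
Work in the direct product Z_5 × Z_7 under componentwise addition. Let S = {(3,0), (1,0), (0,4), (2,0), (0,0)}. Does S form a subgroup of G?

(0,4) ∈ S but its inverse (0,3) ∉ S, so S is not a subgroup.

No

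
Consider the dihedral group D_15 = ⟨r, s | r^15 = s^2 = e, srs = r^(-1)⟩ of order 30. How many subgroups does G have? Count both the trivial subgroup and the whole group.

|G| = 30, so by Lagrange every subgroup order divides 30. Divisors: 1, 2, 3, 5, 6, 10, 15, 30.
Subgroups by order — order 1: 1; order 2: 15; order 3: 1; order 5: 1; order 6: 5; order 10: 3; order 15: 1; order 30: 1.
Total: 1 + 15 + 1 + 1 + 5 + 3 + 1 + 1 = 28.

28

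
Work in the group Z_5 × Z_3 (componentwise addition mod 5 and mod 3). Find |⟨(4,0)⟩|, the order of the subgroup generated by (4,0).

5

The order of (4,0) in Z_5 × Z_3 is lcm(ord(4) in Z_5, ord(0) in Z_3).
ord(4) = 5 and ord(0) = 1, so |⟨(4,0)⟩| = lcm(5, 1) = 5.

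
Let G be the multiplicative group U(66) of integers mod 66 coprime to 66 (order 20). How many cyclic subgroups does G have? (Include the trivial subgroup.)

8

A cyclic subgroup of order d is generated by each of its φ(d) elements of order d, so the cyclic subgroups of order d number (#elements of order d)/φ(d).
Cyclic subgroups by order — order 1: 1; order 2: 3; order 5: 1; order 10: 3.
Total: 8.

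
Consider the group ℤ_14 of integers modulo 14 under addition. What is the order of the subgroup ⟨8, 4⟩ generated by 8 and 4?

7

|⟨8⟩| = 7 and |⟨4⟩| = 7, so |H| is a multiple of lcm(7, 7) = 7 and divides |G| = 14.
Closing under the operation: H = {0, 2, 4, 6, 8, 10, 12}, so |H| = 7.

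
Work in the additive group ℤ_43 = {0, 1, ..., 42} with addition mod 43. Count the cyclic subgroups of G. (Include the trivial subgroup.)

2

Each element a generates a cyclic subgroup ⟨a⟩; distinct elements may generate the same one (a cyclic group of order d has φ(d) generators).
Cyclic subgroups by order — order 1: 1; order 43: 1.
Total: 2.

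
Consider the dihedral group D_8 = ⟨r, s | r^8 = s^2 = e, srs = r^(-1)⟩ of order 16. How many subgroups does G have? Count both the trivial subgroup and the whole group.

19

|G| = 16, so by Lagrange every subgroup order divides 16. Divisors: 1, 2, 4, 8, 16.
Subgroups by order — order 1: 1; order 2: 9; order 4: 5; order 8: 3; order 16: 1.
Total: 1 + 9 + 5 + 3 + 1 = 19.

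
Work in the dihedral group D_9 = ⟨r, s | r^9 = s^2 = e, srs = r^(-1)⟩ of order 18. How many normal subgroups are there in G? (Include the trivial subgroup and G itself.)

G has 16 subgroups. Checking conjugation-invariance by order — order 1: 1/1 normal; order 2: 0/9 normal; order 3: 1/1 normal; order 6: 0/3 normal; order 9: 1/1 normal; order 18: 1/1 normal.
Total normal subgroups: 4.

4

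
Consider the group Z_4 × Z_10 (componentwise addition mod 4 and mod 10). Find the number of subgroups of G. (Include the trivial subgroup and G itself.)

|G| = 40, so by Lagrange every subgroup order divides 40. Divisors: 1, 2, 4, 5, 8, 10, 20, 40.
Subgroups by order — order 1: 1; order 2: 3; order 4: 3; order 5: 1; order 8: 1; order 10: 3; order 20: 3; order 40: 1.
Total: 1 + 3 + 3 + 1 + 1 + 3 + 3 + 1 = 16.

16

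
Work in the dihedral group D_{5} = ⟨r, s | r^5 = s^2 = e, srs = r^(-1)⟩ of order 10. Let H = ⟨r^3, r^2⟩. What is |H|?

|⟨r^3⟩| = 5 and |⟨r^2⟩| = 5, so |H| is a multiple of lcm(5, 5) = 5 and divides |G| = 10.
Closing under the operation: H = {e, r, r^2, r^3, r^4}, so |H| = 5.

5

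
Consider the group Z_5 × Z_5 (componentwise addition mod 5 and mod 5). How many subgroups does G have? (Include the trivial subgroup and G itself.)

8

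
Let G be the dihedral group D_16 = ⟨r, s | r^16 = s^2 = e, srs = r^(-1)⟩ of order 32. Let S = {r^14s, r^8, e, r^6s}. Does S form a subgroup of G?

Yes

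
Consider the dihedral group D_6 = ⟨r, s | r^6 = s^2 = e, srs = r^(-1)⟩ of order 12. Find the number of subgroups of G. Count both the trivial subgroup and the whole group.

16

|G| = 12, so by Lagrange every subgroup order divides 12. Divisors: 1, 2, 3, 4, 6, 12.
Subgroups by order — order 1: 1; order 2: 7; order 3: 1; order 4: 3; order 6: 3; order 12: 1.
Total: 1 + 7 + 1 + 3 + 3 + 1 = 16.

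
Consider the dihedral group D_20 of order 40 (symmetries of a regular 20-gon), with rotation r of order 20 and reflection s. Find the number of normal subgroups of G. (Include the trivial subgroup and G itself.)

9

G has 48 subgroups. Checking conjugation-invariance by order — order 1: 1/1 normal; order 2: 1/21 normal; order 4: 1/11 normal; order 5: 1/1 normal; order 8: 0/5 normal; order 10: 1/5 normal; order 20: 3/3 normal; order 40: 1/1 normal.
Total normal subgroups: 9.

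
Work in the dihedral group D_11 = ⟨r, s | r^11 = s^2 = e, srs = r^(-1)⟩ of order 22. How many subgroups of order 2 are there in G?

11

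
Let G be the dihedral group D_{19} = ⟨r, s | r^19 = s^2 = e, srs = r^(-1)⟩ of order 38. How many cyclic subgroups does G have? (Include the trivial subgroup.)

Each element a generates a cyclic subgroup ⟨a⟩; distinct elements may generate the same one (a cyclic group of order d has φ(d) generators).
Cyclic subgroups by order — order 1: 1; order 2: 19; order 19: 1.
Total: 21.

21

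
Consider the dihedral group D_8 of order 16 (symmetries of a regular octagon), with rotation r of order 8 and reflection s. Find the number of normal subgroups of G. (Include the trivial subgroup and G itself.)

G has 19 subgroups. Checking conjugation-invariance by order — order 1: 1/1 normal; order 2: 1/9 normal; order 4: 1/5 normal; order 8: 3/3 normal; order 16: 1/1 normal.
Total normal subgroups: 7.

7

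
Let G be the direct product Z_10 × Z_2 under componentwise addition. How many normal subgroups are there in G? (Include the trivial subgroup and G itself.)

G is abelian, so every subgroup is normal.
G has 10 subgroups in total, hence 10 normal subgroups.

10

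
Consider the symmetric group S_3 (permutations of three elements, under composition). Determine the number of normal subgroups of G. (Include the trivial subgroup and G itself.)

G has 6 subgroups. Checking conjugation-invariance by order — order 1: 1/1 normal; order 2: 0/3 normal; order 3: 1/1 normal; order 6: 1/1 normal.
Total normal subgroups: 3.

3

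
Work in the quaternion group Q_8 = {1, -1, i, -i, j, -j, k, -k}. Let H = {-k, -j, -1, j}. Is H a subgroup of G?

The identity 1 ∉ H, so H is not a subgroup.

No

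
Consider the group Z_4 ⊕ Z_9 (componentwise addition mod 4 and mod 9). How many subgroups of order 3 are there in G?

1

|G| = 36 and 3 | 36, so subgroups of order 3 are possible by Lagrange.
The subgroups of order 3 are: {(0,0), (0,3), (0,6)}.
So G has 1 subgroup of order 3.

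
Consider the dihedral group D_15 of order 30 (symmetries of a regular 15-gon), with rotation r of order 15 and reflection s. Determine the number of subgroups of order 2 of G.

15

|G| = 30 and 2 | 30, so subgroups of order 2 are possible by Lagrange.
The subgroups of order 2 are: {e, r^10s}; {e, r^11s}; {e, r^12s}; {e, r^13s}; … (15 in all).
So G has 15 subgroups of order 2.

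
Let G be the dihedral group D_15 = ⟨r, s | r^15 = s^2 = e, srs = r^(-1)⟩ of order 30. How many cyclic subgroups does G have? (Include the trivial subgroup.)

19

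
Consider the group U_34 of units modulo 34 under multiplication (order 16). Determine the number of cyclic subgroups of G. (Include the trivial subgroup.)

A cyclic subgroup of order d is generated by each of its φ(d) elements of order d, so the cyclic subgroups of order d number (#elements of order d)/φ(d).
Cyclic subgroups by order — order 1: 1; order 2: 1; order 4: 1; order 8: 1; order 16: 1.
Total: 5.

5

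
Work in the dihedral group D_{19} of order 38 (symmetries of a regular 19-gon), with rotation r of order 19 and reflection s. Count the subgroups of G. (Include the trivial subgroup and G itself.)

|G| = 38, so by Lagrange every subgroup order divides 38. Divisors: 1, 2, 19, 38.
Subgroups by order — order 1: 1; order 2: 19; order 19: 1; order 38: 1.
Total: 1 + 19 + 1 + 1 = 22.

22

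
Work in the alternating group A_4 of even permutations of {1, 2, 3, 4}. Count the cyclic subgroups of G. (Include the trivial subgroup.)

8

A cyclic subgroup of order d is generated by each of its φ(d) elements of order d, so the cyclic subgroups of order d number (#elements of order d)/φ(d).
Cyclic subgroups by order — order 1: 1; order 2: 3; order 3: 4.
Total: 8.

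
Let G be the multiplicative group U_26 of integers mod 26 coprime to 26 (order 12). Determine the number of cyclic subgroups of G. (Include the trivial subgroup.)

A cyclic subgroup of order d is generated by each of its φ(d) elements of order d, so the cyclic subgroups of order d number (#elements of order d)/φ(d).
Cyclic subgroups by order — order 1: 1; order 2: 1; order 3: 1; order 4: 1; order 6: 1; order 12: 1.
Total: 6.

6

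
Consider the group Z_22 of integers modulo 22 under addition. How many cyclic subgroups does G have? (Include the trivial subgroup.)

4

Group the elements of G by the cyclic subgroup they generate; each cyclic subgroup of order d accounts for φ(d) elements.
Cyclic subgroups by order — order 1: 1; order 2: 1; order 11: 1; order 22: 1.
Total: 4.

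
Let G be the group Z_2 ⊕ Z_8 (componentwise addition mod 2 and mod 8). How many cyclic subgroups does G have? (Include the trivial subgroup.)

Group the elements of G by the cyclic subgroup they generate; each cyclic subgroup of order d accounts for φ(d) elements.
Cyclic subgroups by order — order 1: 1; order 2: 3; order 4: 2; order 8: 2.
Total: 8.

8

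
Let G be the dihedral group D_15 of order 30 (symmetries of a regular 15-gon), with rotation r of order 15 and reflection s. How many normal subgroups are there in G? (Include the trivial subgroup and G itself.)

G has 28 subgroups. Checking conjugation-invariance by order — order 1: 1/1 normal; order 2: 0/15 normal; order 3: 1/1 normal; order 5: 1/1 normal; order 6: 0/5 normal; order 10: 0/3 normal; order 15: 1/1 normal; order 30: 1/1 normal.
Total normal subgroups: 5.

5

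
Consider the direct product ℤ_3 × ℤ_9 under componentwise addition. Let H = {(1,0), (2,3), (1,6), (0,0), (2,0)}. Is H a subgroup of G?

|H| = 5 does not divide |G| = 27, so by Lagrange H is not a subgroup.

No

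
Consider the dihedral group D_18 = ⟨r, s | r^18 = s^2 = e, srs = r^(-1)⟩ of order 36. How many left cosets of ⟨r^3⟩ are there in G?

|⟨r^3⟩| = 6 and |G| = 36.
By Lagrange, [G : H] = |G|/|H| = 36/6 = 6.

6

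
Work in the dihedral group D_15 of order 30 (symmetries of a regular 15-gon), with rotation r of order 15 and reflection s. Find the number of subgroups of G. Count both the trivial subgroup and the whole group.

|G| = 30, so by Lagrange every subgroup order divides 30. Divisors: 1, 2, 3, 5, 6, 10, 15, 30.
Subgroups by order — order 1: 1; order 2: 15; order 3: 1; order 5: 1; order 6: 5; order 10: 3; order 15: 1; order 30: 1.
Total: 1 + 15 + 1 + 1 + 5 + 3 + 1 + 1 = 28.

28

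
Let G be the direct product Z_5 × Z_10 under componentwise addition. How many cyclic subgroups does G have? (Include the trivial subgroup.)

14

A cyclic subgroup of order d is generated by each of its φ(d) elements of order d, so the cyclic subgroups of order d number (#elements of order d)/φ(d).
Cyclic subgroups by order — order 1: 1; order 2: 1; order 5: 6; order 10: 6.
Total: 14.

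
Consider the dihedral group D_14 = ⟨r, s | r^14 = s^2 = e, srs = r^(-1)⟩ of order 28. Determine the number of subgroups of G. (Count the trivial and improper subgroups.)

28

|G| = 28, so by Lagrange every subgroup order divides 28. Divisors: 1, 2, 4, 7, 14, 28.
Subgroups by order — order 1: 1; order 2: 15; order 4: 7; order 7: 1; order 14: 3; order 28: 1.
Total: 1 + 15 + 7 + 1 + 3 + 1 = 28.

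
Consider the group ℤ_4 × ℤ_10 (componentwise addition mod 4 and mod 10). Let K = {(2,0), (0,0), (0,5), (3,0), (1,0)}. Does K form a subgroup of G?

Closure fails: (0,5) + (1,0) = (1,5) ∉ K. So K is not a subgroup.

No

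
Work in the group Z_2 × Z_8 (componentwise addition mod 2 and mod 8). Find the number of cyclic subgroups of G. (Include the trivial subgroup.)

8

A cyclic subgroup of order d is generated by each of its φ(d) elements of order d, so the cyclic subgroups of order d number (#elements of order d)/φ(d).
Cyclic subgroups by order — order 1: 1; order 2: 3; order 4: 2; order 8: 2.
Total: 8.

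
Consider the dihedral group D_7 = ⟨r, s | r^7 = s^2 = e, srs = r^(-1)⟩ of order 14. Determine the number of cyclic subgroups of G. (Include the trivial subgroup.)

9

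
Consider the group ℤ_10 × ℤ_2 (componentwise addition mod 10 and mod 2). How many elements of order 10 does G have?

An element (a,b) has order lcm(ord(a), ord(b)); count pairs with lcm equal to 10.
Enumerating gives 12 such elements.

12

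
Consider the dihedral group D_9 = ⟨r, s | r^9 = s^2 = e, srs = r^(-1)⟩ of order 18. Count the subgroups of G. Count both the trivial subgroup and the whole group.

16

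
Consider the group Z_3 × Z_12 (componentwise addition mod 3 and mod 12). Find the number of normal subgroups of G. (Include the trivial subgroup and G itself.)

18

G is abelian, so every subgroup is normal.
G has 18 subgroups in total, hence 18 normal subgroups.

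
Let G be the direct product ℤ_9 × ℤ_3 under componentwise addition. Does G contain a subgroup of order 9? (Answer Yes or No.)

9 | 27. A subgroup of order 9 is {(0,0), (0,1), (0,2), (3,0), (3,1), (3,2), (6,0), (6,1), (6,2)}.

Yes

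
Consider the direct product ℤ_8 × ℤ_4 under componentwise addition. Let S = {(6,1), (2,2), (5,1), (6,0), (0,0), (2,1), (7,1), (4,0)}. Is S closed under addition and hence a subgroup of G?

No

(7,1) ∈ S but its inverse (1,3) ∉ S, so S is not a subgroup.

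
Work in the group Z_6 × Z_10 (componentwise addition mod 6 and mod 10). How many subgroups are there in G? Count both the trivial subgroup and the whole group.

|G| = 60, so by Lagrange every subgroup order divides 60. Divisors: 1, 2, 3, 4, 5, 6, 10, 12, 15, 20, 30, 60.
Subgroups by order — order 1: 1; order 2: 3; order 3: 1; order 4: 1; order 5: 1; order 6: 3; order 10: 3; order 12: 1; order 15: 1; order 20: 1; order 30: 3; order 60: 1.
Total: 1 + 3 + 1 + 1 + 1 + 3 + 3 + 1 + 1 + 1 + 3 + 1 = 20.

20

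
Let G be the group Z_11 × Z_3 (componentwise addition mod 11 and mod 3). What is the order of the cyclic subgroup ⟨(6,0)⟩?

11

The order of (6,0) in Z_11 × Z_3 is lcm(ord(6) in Z_11, ord(0) in Z_3).
ord(6) = 11 and ord(0) = 1, so |⟨(6,0)⟩| = lcm(11, 1) = 11.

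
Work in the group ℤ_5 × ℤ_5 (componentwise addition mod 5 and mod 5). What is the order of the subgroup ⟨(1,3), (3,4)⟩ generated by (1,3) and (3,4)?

5

|⟨(1,3)⟩| = 5 and |⟨(3,4)⟩| = 5, so |H| is a multiple of lcm(5, 5) = 5 and divides |G| = 25.
Closing under the operation: H = {(0,0), (1,3), (2,1), (3,4), (4,2)}, so |H| = 5.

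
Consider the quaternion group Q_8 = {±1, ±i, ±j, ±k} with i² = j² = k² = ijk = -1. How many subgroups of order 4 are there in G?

|G| = 8 and 4 | 8, so subgroups of order 4 are possible by Lagrange.
The subgroups of order 4 are: {1, -1, i, -i}; {1, -1, j, -j}; {1, -1, k, -k}.
So G has 3 subgroups of order 4.

3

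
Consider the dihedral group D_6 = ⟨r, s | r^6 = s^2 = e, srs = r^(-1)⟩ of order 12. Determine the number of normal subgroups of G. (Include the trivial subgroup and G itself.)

7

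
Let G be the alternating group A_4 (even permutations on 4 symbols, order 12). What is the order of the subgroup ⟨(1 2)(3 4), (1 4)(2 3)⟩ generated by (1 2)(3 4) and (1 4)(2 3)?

|⟨(1 2)(3 4)⟩| = 2 and |⟨(1 4)(2 3)⟩| = 2, so |H| is a multiple of lcm(2, 2) = 2 and divides |G| = 12.
Closing under the operation: H = {e, (1 2)(3 4), (1 3)(2 4), (1 4)(2 3)}, so |H| = 4.

4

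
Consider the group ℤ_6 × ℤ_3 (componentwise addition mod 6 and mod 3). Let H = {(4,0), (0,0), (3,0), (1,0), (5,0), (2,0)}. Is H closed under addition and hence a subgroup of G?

Yes

|H| = 6 divides |G| = 18, consistent with Lagrange.
H contains the identity, every element's inverse is in H, and H is closed under +: it is a subgroup.
In fact H = ⟨(5,0)⟩.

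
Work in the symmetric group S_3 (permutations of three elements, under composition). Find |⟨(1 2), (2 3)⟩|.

6

|⟨(1 2)⟩| = 2 and |⟨(2 3)⟩| = 2, so |H| is a multiple of lcm(2, 2) = 2 and divides |G| = 6.
Closing {(1 2), (2 3)} under the group operation gives all of G, so |H| = 6.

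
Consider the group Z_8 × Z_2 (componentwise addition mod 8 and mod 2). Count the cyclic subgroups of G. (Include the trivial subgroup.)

A cyclic subgroup of order d is generated by each of its φ(d) elements of order d, so the cyclic subgroups of order d number (#elements of order d)/φ(d).
Cyclic subgroups by order — order 1: 1; order 2: 3; order 4: 2; order 8: 2.
Total: 8.

8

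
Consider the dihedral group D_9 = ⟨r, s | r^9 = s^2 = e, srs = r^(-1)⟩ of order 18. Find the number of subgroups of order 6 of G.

3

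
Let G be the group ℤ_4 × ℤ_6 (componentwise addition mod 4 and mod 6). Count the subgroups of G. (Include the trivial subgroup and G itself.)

16

|G| = 24, so by Lagrange every subgroup order divides 24. Divisors: 1, 2, 3, 4, 6, 8, 12, 24.
Subgroups by order — order 1: 1; order 2: 3; order 3: 1; order 4: 3; order 6: 3; order 8: 1; order 12: 3; order 24: 1.
Total: 1 + 3 + 1 + 3 + 3 + 1 + 3 + 1 = 16.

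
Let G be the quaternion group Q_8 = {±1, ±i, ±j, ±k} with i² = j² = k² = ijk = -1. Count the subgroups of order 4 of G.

3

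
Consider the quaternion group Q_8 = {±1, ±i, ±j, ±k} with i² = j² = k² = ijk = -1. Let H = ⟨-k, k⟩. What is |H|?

|⟨-k⟩| = 4 and |⟨k⟩| = 4, so |H| is a multiple of lcm(4, 4) = 4 and divides |G| = 8.
Closing under the operation: H = {1, -1, k, -k}, so |H| = 4.

4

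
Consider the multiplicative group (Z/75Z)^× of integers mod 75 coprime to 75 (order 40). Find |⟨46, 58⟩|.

|⟨46⟩| = 5 and |⟨58⟩| = 20, so |H| is a multiple of lcm(5, 20) = 20 and divides |G| = 40.
Closing under the operation: H = {1, 4, 7, 13, 16, 19, 22, 28, 31, 34, 37, 43, 46, 49, 52, 58, 61, 64, 67, 73}, so |H| = 20.

20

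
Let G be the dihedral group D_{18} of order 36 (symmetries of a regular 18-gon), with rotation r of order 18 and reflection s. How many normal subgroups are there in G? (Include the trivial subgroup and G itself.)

9

G has 45 subgroups. Checking conjugation-invariance by order — order 1: 1/1 normal; order 2: 1/19 normal; order 3: 1/1 normal; order 4: 0/9 normal; order 6: 1/7 normal; order 9: 1/1 normal; order 12: 0/3 normal; order 18: 3/3 normal; order 36: 1/1 normal.
Total normal subgroups: 9.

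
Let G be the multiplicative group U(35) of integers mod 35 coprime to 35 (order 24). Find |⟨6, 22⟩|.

8

|⟨6⟩| = 2 and |⟨22⟩| = 4, so |H| is a multiple of lcm(2, 4) = 4 and divides |G| = 24.
Closing under the operation: H = {1, 6, 8, 13, 22, 27, 29, 34}, so |H| = 8.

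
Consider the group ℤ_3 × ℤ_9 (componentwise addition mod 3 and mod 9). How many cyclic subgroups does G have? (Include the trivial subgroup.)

Group the elements of G by the cyclic subgroup they generate; each cyclic subgroup of order d accounts for φ(d) elements.
Cyclic subgroups by order — order 1: 1; order 3: 4; order 9: 3.
Total: 8.

8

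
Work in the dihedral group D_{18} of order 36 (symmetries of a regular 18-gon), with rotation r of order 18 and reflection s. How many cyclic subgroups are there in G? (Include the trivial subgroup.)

24

A cyclic subgroup of order d is generated by each of its φ(d) elements of order d, so the cyclic subgroups of order d number (#elements of order d)/φ(d).
Cyclic subgroups by order — order 1: 1; order 2: 19; order 3: 1; order 6: 1; order 9: 1; order 18: 1.
Total: 24.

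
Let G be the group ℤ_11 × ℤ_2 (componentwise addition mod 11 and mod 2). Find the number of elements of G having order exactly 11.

10

An element (a,b) has order lcm(ord(a), ord(b)); count pairs with lcm equal to 11.
Enumerating gives 10 such elements.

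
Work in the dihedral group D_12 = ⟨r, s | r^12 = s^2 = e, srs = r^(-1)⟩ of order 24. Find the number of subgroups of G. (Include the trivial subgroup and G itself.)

34

|G| = 24, so by Lagrange every subgroup order divides 24. Divisors: 1, 2, 3, 4, 6, 8, 12, 24.
Subgroups by order — order 1: 1; order 2: 13; order 3: 1; order 4: 7; order 6: 5; order 8: 3; order 12: 3; order 24: 1.
Total: 1 + 13 + 1 + 7 + 5 + 3 + 3 + 1 = 34.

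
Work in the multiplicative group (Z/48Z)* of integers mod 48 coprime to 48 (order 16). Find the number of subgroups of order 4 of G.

|G| = 16 and 4 | 16, so subgroups of order 4 are possible by Lagrange.
The subgroups of order 4 are: {1, 11, 25, 35}; {1, 13, 25, 37}; {1, 7, 17, 23}; {1, 17, 25, 41}; … (11 in all).
So G has 11 subgroups of order 4.

11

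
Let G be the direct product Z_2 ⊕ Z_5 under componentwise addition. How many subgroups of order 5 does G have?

|G| = 10 and 5 | 10, so subgroups of order 5 are possible by Lagrange.
The subgroups of order 5 are: {(0,0), (0,1), (0,2), (0,3), (0,4)}.
So G has 1 subgroup of order 5.

1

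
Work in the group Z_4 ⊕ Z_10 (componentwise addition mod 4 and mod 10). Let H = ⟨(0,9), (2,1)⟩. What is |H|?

20

|⟨(0,9)⟩| = 10 and |⟨(2,1)⟩| = 10, so |H| is a multiple of lcm(10, 10) = 10 and divides |G| = 40.
Closing under the operation: H = {(0,0), (0,1), (0,2), (0,3), (0,4), (0,5), (0,6), (0,7), (0,8), (0,9), (2,0), (2,1), (2,2), (2,3), (2,4), (2,5), (2,6), (2,7), (2,8), (2,9)}, so |H| = 20.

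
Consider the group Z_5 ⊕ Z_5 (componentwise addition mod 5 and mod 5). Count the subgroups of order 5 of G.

|G| = 25 and 5 | 25, so subgroups of order 5 are possible by Lagrange.
The subgroups of order 5 are: {(0,0), (0,1), (0,2), (0,3), (0,4)}; {(0,0), (1,0), (2,0), (3,0), (4,0)}; {(0,0), (1,1), (2,2), (3,3), (4,4)}; {(0,0), (1,2), (2,4), (3,1), (4,3)}; … (6 in all).
So G has 6 subgroups of order 5.

6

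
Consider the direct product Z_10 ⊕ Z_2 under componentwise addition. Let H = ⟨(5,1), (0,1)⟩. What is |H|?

|⟨(5,1)⟩| = 2 and |⟨(0,1)⟩| = 2, so |H| is a multiple of lcm(2, 2) = 2 and divides |G| = 20.
Closing under the operation: H = {(0,0), (0,1), (5,0), (5,1)}, so |H| = 4.

4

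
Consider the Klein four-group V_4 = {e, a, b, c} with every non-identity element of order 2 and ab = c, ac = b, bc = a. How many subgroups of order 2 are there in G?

3

|G| = 4 and 2 | 4, so subgroups of order 2 are possible by Lagrange.
The subgroups of order 2 are: {e, a}; {e, b}; {e, c}.
So G has 3 subgroups of order 2.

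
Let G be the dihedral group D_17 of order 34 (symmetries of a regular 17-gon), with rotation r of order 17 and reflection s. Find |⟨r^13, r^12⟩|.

|⟨r^13⟩| = 17 and |⟨r^12⟩| = 17, so |H| is a multiple of lcm(17, 17) = 17 and divides |G| = 34.
Closing under the operation: H = {e, r, r^2, r^3, r^4, r^5, r^6, r^7, r^8, r^9, r^10, r^11, r^12, r^13, r^14, r^15, r^16}, so |H| = 17.

17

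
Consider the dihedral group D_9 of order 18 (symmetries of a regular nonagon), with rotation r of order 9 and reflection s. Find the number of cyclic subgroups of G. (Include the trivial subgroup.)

12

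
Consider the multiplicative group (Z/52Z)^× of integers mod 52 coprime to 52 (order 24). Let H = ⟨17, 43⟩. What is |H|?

|⟨17⟩| = 6 and |⟨43⟩| = 6, so |H| is a multiple of lcm(6, 6) = 6 and divides |G| = 24.
Closing under the operation: H = {1, 3, 9, 17, 23, 25, 27, 29, 35, 43, 49, 51}, so |H| = 12.

12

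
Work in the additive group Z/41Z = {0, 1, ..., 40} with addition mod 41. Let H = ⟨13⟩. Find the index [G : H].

|⟨13⟩| = 41 and |G| = 41.
By Lagrange, [G : H] = |G|/|H| = 41/41 = 1.

1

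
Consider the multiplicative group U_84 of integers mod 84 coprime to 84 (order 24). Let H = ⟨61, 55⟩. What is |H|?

12

|⟨61⟩| = 6 and |⟨55⟩| = 2, so |H| is a multiple of lcm(6, 2) = 6 and divides |G| = 24.
Closing under the operation: H = {1, 13, 19, 25, 31, 37, 43, 55, 61, 67, 73, 79}, so |H| = 12.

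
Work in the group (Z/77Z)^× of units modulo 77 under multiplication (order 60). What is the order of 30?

30

Compute successive powers of 30 mod 77: 30, 53, 50, 37, 32, 36, 2, 60, …; 30^30 ≡ 1 (mod 77).
So |⟨30⟩| = 30.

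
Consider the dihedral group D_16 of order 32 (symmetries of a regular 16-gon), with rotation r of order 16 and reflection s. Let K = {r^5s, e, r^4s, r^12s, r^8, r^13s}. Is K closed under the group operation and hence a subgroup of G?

|K| = 6 does not divide |G| = 32, so by Lagrange K is not a subgroup.

No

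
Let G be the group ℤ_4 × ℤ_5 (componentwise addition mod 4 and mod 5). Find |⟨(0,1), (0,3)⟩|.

|⟨(0,1)⟩| = 5 and |⟨(0,3)⟩| = 5, so |H| is a multiple of lcm(5, 5) = 5 and divides |G| = 20.
Closing under the operation: H = {(0,0), (0,1), (0,2), (0,3), (0,4)}, so |H| = 5.

5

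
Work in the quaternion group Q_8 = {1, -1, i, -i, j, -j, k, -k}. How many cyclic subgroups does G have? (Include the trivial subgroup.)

5

Each element a generates a cyclic subgroup ⟨a⟩; distinct elements may generate the same one (a cyclic group of order d has φ(d) generators).
Cyclic subgroups by order — order 1: 1; order 2: 1; order 4: 3.
Total: 5.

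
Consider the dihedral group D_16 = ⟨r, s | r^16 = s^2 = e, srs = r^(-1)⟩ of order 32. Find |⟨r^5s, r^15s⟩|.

16

|⟨r^5s⟩| = 2 and |⟨r^15s⟩| = 2, so |H| is a multiple of lcm(2, 2) = 2 and divides |G| = 32.
Closing under the operation: H = {e, r^2, r^4, r^6, r^8, r^10, r^12, r^14, rs, r^3s, r^5s, r^7s, r^9s, r^11s, r^13s, r^15s}, so |H| = 16.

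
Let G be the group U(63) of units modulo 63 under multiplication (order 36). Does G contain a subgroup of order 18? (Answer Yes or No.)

Yes

18 | 36. A subgroup of order 18 is {1, 4, 10, 13, 16, 19, 22, 25, 31, 34, 37, 40, 43, 46, 52, 55, 58, 61}.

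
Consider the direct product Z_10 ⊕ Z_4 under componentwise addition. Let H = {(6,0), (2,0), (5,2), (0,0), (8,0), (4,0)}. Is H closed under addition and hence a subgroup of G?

No

|H| = 6 does not divide |G| = 40, so by Lagrange H is not a subgroup.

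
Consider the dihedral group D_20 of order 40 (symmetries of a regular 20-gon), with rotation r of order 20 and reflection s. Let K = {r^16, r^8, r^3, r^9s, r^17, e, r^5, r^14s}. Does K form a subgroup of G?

r^5 ∈ K but its inverse r^15 ∉ K, so K is not a subgroup.

No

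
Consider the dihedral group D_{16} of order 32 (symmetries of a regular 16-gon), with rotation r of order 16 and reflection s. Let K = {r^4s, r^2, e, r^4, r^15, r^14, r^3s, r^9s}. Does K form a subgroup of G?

r^15 ∈ K but its inverse r ∉ K, so K is not a subgroup.

No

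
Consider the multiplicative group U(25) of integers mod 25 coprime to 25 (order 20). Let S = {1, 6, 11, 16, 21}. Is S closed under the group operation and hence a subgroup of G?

|S| = 5 divides |G| = 20, consistent with Lagrange.
S contains the identity, every element's inverse is in S, and S is closed under ·: it is a subgroup.
In fact S = ⟨16⟩.

Yes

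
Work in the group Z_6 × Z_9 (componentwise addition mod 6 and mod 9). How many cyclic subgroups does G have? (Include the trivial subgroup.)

16

Group the elements of G by the cyclic subgroup they generate; each cyclic subgroup of order d accounts for φ(d) elements.
Cyclic subgroups by order — order 1: 1; order 2: 1; order 3: 4; order 6: 4; order 9: 3; order 18: 3.
Total: 16.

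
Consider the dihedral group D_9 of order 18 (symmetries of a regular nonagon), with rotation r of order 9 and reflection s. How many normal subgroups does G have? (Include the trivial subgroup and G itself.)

4

G has 16 subgroups. Checking conjugation-invariance by order — order 1: 1/1 normal; order 2: 0/9 normal; order 3: 1/1 normal; order 6: 0/3 normal; order 9: 1/1 normal; order 18: 1/1 normal.
Total normal subgroups: 4.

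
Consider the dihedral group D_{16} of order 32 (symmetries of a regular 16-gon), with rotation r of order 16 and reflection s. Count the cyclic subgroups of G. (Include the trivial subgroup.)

A cyclic subgroup of order d is generated by each of its φ(d) elements of order d, so the cyclic subgroups of order d number (#elements of order d)/φ(d).
Cyclic subgroups by order — order 1: 1; order 2: 17; order 4: 1; order 8: 1; order 16: 1.
Total: 21.

21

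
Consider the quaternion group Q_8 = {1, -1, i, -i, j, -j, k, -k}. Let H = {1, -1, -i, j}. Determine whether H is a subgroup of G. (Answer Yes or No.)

j ∈ H but its inverse -j ∉ H, so H is not a subgroup.

No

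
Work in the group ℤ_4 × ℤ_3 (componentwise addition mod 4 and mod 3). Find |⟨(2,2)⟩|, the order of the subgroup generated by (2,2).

6

The order of (2,2) in Z_4 × Z_3 is lcm(ord(2) in Z_4, ord(2) in Z_3).
ord(2) = 2 and ord(2) = 3, so |⟨(2,2)⟩| = lcm(2, 3) = 6.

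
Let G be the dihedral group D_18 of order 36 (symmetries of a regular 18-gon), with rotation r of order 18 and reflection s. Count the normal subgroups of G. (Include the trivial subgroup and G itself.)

9

G has 45 subgroups. Checking conjugation-invariance by order — order 1: 1/1 normal; order 2: 1/19 normal; order 3: 1/1 normal; order 4: 0/9 normal; order 6: 1/7 normal; order 9: 1/1 normal; order 12: 0/3 normal; order 18: 3/3 normal; order 36: 1/1 normal.
Total normal subgroups: 9.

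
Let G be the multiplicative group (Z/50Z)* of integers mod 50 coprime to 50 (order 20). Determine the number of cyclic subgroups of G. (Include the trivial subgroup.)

6

Each element a generates a cyclic subgroup ⟨a⟩; distinct elements may generate the same one (a cyclic group of order d has φ(d) generators).
Cyclic subgroups by order — order 1: 1; order 2: 1; order 4: 1; order 5: 1; order 10: 1; order 20: 1.
Total: 6.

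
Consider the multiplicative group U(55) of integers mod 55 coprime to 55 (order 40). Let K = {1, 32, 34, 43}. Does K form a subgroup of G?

Yes

|K| = 4 divides |G| = 40, consistent with Lagrange.
K contains the identity, every element's inverse is in K, and K is closed under ·: it is a subgroup.
In fact K = ⟨32⟩.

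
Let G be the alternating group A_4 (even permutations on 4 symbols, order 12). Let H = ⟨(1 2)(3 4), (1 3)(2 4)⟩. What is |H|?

4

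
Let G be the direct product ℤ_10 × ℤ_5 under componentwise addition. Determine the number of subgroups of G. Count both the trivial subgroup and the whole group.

16

|G| = 50, so by Lagrange every subgroup order divides 50. Divisors: 1, 2, 5, 10, 25, 50.
Subgroups by order — order 1: 1; order 2: 1; order 5: 6; order 10: 6; order 25: 1; order 50: 1.
Total: 1 + 1 + 6 + 6 + 1 + 1 = 16.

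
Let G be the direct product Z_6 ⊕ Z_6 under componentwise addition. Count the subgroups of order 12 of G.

|G| = 36 and 12 | 36, so subgroups of order 12 are possible by Lagrange.
The subgroups of order 12 are: {(0,0), (0,1), (0,2), (0,3), (0,4), (0,5), (3,0), (3,1), (3,2), (3,3), (3,4), (3,5)}; {(0,0), (0,3), (1,0), (1,3), (2,0), (2,3), (3,0), (3,3), (4,0), (4,3), (5,0), (5,3)}; {(0,0), (0,3), (1,1), (1,4), (2,2), (2,5), (3,0), (3,3), (4,1), (4,4), (5,2), (5,5)}; {(0,0), (0,3), (1,2), (1,5), (2,1), (2,4), (3,0), (3,3), (4,2), (4,5), (5,1), (5,4)}.
So G has 4 subgroups of order 12.

4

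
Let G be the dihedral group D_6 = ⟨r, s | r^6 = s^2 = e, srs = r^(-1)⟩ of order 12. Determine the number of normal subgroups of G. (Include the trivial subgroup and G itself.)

G has 16 subgroups. Checking conjugation-invariance by order — order 1: 1/1 normal; order 2: 1/7 normal; order 3: 1/1 normal; order 4: 0/3 normal; order 6: 3/3 normal; order 12: 1/1 normal.
Total normal subgroups: 7.

7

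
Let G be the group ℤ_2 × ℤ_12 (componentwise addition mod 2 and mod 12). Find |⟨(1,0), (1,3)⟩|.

8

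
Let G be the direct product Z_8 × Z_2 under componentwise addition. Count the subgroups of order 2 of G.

|G| = 16 and 2 | 16, so subgroups of order 2 are possible by Lagrange.
The subgroups of order 2 are: {(0,0), (0,1)}; {(0,0), (4,0)}; {(0,0), (4,1)}.
So G has 3 subgroups of order 2.

3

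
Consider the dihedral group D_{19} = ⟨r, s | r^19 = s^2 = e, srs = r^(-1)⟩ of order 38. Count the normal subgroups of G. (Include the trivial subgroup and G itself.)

3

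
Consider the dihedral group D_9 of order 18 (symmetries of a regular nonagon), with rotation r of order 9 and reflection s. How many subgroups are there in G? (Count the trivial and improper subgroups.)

|G| = 18, so by Lagrange every subgroup order divides 18. Divisors: 1, 2, 3, 6, 9, 18.
Subgroups by order — order 1: 1; order 2: 9; order 3: 1; order 6: 3; order 9: 1; order 18: 1.
Total: 1 + 9 + 1 + 3 + 1 + 1 = 16.

16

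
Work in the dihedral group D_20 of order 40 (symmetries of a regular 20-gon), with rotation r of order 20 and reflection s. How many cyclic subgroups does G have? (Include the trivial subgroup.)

26

Group the elements of G by the cyclic subgroup they generate; each cyclic subgroup of order d accounts for φ(d) elements.
Cyclic subgroups by order — order 1: 1; order 2: 21; order 4: 1; order 5: 1; order 10: 1; order 20: 1.
Total: 26.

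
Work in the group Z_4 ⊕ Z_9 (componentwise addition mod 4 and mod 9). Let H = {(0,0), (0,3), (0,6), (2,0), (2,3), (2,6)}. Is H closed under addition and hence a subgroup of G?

Yes

|H| = 6 divides |G| = 36, consistent with Lagrange.
H contains the identity, every element's inverse is in H, and H is closed under +: it is a subgroup.
In fact H = ⟨(2,3)⟩.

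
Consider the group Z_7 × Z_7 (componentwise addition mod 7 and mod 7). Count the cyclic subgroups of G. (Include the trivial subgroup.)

Group the elements of G by the cyclic subgroup they generate; each cyclic subgroup of order d accounts for φ(d) elements.
Cyclic subgroups by order — order 1: 1; order 7: 8.
Total: 9.

9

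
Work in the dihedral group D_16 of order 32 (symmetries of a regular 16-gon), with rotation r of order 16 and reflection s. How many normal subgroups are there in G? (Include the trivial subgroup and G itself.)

8

G has 36 subgroups. Checking conjugation-invariance by order — order 1: 1/1 normal; order 2: 1/17 normal; order 4: 1/9 normal; order 8: 1/5 normal; order 16: 3/3 normal; order 32: 1/1 normal.
Total normal subgroups: 8.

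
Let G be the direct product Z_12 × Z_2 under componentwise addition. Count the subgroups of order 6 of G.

3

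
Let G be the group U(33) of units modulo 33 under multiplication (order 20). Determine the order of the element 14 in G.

Compute successive powers of 14 mod 33: 14, 31, 5, 4, 23, 25, 20, 16, …; 14^10 ≡ 1 (mod 33).
So |⟨14⟩| = 10.

10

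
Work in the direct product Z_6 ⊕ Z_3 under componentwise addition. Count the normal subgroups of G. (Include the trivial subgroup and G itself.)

12

G is abelian, so every subgroup is normal.
G has 12 subgroups in total, hence 12 normal subgroups.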